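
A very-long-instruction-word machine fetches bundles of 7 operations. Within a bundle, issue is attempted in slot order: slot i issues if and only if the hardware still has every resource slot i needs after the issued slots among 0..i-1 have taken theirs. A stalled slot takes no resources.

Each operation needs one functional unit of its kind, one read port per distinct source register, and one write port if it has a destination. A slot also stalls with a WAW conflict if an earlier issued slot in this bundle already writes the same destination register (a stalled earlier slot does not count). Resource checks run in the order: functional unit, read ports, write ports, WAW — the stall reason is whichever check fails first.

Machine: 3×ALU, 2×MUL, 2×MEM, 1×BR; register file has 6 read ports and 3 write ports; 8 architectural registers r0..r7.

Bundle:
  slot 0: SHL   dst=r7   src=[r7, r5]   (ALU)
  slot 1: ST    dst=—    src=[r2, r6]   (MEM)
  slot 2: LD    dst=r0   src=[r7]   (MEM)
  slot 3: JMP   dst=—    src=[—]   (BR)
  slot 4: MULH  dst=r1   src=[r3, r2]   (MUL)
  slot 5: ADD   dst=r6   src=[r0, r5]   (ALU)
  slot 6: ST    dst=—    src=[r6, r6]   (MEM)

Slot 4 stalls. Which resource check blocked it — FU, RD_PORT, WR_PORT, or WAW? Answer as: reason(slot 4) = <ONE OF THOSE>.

reason(slot 4) = RD_PORT

(0) want 1×ALU +2rd +1wr — yes → AL2|MU2|ME2|BR1|rd4|wr2
(1) want 1×MEM +2rd +0wr — yes → AL2|MU2|ME1|BR1|rd2|wr2
(2) want 1×MEM +1rd +1wr — yes → AL2|MU2|ME0|BR1|rd1|wr1
(3) want 1×BR +0rd +0wr — yes → AL2|MU2|ME0|BR0|rd1|wr1
(4) want 1×MUL +2rd +1wr — RD_PORT → AL2|MU2|ME0|BR0|rd1|wr1
(5) want 1×ALU +2rd +1wr — RD_PORT → AL2|MU2|ME0|BR0|rd1|wr1
(6) want 1×MEM +1rd +0wr — FU → AL2|MU2|ME0|BR0|rd1|wr1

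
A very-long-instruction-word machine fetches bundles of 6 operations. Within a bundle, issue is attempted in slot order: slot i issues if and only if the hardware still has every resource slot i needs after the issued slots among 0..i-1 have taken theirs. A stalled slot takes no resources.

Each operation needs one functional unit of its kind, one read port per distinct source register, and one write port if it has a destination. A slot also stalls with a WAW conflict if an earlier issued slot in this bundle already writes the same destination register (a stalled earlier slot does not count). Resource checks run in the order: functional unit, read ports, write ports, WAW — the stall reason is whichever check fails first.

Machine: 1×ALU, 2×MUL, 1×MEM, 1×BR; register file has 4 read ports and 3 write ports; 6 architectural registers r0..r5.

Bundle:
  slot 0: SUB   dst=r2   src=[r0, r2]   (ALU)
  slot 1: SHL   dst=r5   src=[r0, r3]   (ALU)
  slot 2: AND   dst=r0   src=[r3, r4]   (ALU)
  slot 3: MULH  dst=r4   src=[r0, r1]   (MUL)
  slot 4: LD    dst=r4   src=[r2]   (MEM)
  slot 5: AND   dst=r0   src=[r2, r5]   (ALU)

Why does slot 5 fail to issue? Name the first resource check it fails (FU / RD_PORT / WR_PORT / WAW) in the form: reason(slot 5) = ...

reason(slot 5) = FU

[0] ALU needs rd=2 wr=1: ok; after: ALU=0 MUL=2 MEM=1 BR=1, R=2, W=2
[1] ALU needs rd=2 wr=1: FU; after: ALU=0 MUL=2 MEM=1 BR=1, R=2, W=2
[2] ALU needs rd=2 wr=1: FU; after: ALU=0 MUL=2 MEM=1 BR=1, R=2, W=2
[3] MUL needs rd=2 wr=1: ok; after: ALU=0 MUL=1 MEM=1 BR=1, R=0, W=1
[4] MEM needs rd=1 wr=1: RD_PORT; after: ALU=0 MUL=1 MEM=1 BR=1, R=0, W=1
[5] ALU needs rd=2 wr=1: FU; after: ALU=0 MUL=1 MEM=1 BR=1, R=0, W=1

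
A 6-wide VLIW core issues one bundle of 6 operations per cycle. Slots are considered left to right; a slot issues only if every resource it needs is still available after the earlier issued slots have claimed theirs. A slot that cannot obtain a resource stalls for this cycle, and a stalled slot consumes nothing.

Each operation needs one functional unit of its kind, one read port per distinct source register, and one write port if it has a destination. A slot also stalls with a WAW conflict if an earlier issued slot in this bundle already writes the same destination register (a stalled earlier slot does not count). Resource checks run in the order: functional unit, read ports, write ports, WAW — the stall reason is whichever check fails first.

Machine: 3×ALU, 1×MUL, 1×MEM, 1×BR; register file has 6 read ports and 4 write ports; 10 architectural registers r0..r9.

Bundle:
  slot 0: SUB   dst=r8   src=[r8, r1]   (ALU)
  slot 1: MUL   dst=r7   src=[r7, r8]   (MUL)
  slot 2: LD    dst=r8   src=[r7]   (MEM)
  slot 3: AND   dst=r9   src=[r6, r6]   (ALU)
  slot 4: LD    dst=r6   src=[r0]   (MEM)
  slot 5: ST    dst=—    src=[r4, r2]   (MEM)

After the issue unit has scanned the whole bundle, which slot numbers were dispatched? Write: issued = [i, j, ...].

issued = [0, 1, 3, 4]

[0] ALU needs rd=2 wr=1: ok; after: ALU=2 MUL=1 MEM=1 BR=1, R=4, W=3
[1] MUL needs rd=2 wr=1: ok; after: ALU=2 MUL=0 MEM=1 BR=1, R=2, W=2
[2] MEM needs rd=1 wr=1: WAW; after: ALU=2 MUL=0 MEM=1 BR=1, R=2, W=2
[3] ALU needs rd=1 wr=1: ok; after: ALU=1 MUL=0 MEM=1 BR=1, R=1, W=1
[4] MEM needs rd=1 wr=1: ok; after: ALU=1 MUL=0 MEM=0 BR=1, R=0, W=0
[5] MEM needs rd=2 wr=0: FU; after: ALU=1 MUL=0 MEM=0 BR=1, R=0, W=0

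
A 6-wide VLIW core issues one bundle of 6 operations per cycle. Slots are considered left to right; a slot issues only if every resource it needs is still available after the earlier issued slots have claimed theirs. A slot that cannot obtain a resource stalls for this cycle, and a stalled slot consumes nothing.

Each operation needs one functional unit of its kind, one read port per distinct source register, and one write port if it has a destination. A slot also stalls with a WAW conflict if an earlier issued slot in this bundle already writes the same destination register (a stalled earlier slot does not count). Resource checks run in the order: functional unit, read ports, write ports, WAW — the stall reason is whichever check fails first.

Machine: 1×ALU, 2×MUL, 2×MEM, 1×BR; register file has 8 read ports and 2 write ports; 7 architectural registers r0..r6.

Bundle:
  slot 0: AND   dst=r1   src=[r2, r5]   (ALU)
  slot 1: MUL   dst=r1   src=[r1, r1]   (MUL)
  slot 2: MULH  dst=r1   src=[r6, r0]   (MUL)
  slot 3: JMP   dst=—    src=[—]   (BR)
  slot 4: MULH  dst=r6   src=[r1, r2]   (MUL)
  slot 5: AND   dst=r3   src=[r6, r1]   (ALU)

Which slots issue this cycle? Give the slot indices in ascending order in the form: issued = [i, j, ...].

[0] ALU needs rd=2 wr=1: ok; after: ALU=0 MUL=2 MEM=2 BR=1, R=6, W=1
[1] MUL needs rd=1 wr=1: WAW; after: ALU=0 MUL=2 MEM=2 BR=1, R=6, W=1
[2] MUL needs rd=2 wr=1: WAW; after: ALU=0 MUL=2 MEM=2 BR=1, R=6, W=1
[3] BR needs rd=0 wr=0: ok; after: ALU=0 MUL=2 MEM=2 BR=0, R=6, W=1
[4] MUL needs rd=2 wr=1: ok; after: ALU=0 MUL=1 MEM=2 BR=0, R=4, W=0
[5] ALU needs rd=2 wr=1: FU; after: ALU=0 MUL=1 MEM=2 BR=0, R=4, W=0

issued = [0, 3, 4]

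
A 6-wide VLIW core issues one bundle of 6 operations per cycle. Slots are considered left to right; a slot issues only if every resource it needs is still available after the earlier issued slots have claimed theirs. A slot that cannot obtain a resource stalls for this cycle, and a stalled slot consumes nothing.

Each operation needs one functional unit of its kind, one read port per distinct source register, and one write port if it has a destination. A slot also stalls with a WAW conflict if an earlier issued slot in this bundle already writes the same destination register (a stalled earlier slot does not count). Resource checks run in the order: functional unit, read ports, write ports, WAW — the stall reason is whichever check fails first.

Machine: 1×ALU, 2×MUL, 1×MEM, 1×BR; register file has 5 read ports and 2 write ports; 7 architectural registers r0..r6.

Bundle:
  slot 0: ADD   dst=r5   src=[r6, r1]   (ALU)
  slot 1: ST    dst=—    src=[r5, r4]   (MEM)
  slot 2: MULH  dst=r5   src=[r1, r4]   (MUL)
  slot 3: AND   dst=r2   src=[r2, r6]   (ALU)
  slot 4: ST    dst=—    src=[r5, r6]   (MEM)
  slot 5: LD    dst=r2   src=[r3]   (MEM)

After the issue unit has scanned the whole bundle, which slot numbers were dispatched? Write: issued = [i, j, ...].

issued = [0, 1]

[0] ALU needs rd=2 wr=1: ok; after: ALU=0 MUL=2 MEM=1 BR=1, R=3, W=1
[1] MEM needs rd=2 wr=0: ok; after: ALU=0 MUL=2 MEM=0 BR=1, R=1, W=1
[2] MUL needs rd=2 wr=1: RD_PORT; after: ALU=0 MUL=2 MEM=0 BR=1, R=1, W=1
[3] ALU needs rd=2 wr=1: FU; after: ALU=0 MUL=2 MEM=0 BR=1, R=1, W=1
[4] MEM needs rd=2 wr=0: FU; after: ALU=0 MUL=2 MEM=0 BR=1, R=1, W=1
[5] MEM needs rd=1 wr=1: FU; after: ALU=0 MUL=2 MEM=0 BR=1, R=1, W=1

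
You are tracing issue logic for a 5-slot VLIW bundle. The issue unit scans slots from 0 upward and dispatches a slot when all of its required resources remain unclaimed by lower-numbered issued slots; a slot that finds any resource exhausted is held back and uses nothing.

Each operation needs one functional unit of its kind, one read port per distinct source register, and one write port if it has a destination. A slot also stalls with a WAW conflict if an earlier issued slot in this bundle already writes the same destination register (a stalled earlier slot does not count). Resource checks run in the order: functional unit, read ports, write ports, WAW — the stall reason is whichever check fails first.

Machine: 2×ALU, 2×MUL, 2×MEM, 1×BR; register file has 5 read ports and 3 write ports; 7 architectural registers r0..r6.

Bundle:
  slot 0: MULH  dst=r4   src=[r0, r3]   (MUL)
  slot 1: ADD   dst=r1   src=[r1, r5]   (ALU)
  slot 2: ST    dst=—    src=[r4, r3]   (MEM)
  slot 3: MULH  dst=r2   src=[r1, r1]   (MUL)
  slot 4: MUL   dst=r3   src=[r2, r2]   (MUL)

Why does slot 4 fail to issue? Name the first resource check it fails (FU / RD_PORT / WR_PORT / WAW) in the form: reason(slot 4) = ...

reason(slot 4) = FU

(0) want 1×MUL +2rd +1wr — yes → AL2|MU1|ME2|BR1|rd3|wr2
(1) want 1×ALU +2rd +1wr — yes → AL1|MU1|ME2|BR1|rd1|wr1
(2) want 1×MEM +2rd +0wr — RD_PORT → AL1|MU1|ME2|BR1|rd1|wr1
(3) want 1×MUL +1rd +1wr — yes → AL1|MU0|ME2|BR1|rd0|wr0
(4) want 1×MUL +1rd +1wr — FU → AL1|MU0|ME2|BR1|rd0|wr0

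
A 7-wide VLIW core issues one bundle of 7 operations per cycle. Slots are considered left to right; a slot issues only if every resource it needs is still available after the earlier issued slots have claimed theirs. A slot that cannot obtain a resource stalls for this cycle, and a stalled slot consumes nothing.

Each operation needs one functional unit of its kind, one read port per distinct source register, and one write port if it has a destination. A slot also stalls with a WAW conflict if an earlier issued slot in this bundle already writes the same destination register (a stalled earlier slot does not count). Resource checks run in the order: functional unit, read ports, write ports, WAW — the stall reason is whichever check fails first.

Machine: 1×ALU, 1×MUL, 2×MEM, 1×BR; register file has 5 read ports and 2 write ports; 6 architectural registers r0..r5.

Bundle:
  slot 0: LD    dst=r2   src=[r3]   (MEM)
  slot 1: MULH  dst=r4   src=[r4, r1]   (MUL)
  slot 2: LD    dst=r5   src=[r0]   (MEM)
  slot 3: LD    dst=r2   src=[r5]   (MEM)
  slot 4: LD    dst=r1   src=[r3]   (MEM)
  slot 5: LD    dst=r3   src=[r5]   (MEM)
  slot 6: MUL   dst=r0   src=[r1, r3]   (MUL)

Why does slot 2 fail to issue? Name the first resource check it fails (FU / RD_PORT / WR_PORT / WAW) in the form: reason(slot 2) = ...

reason(slot 2) = WR_PORT

  0. MEM→r2 ⇒ go  {1A/1Mu/1Ld/1B | 4r 1w}
  1. MUL→r4 ⇒ go  {1A/0Mu/1Ld/1B | 2r 0w}
  2. MEM→r5 ⇒ no(WR_PORT)  {1A/0Mu/1Ld/1B | 2r 0w}
  3. MEM→r2 ⇒ no(WR_PORT)  {1A/0Mu/1Ld/1B | 2r 0w}
  4. MEM→r1 ⇒ no(WR_PORT)  {1A/0Mu/1Ld/1B | 2r 0w}
  5. MEM→r3 ⇒ no(WR_PORT)  {1A/0Mu/1Ld/1B | 2r 0w}
  6. MUL→r0 ⇒ no(FU)  {1A/0Mu/1Ld/1B | 2r 0w}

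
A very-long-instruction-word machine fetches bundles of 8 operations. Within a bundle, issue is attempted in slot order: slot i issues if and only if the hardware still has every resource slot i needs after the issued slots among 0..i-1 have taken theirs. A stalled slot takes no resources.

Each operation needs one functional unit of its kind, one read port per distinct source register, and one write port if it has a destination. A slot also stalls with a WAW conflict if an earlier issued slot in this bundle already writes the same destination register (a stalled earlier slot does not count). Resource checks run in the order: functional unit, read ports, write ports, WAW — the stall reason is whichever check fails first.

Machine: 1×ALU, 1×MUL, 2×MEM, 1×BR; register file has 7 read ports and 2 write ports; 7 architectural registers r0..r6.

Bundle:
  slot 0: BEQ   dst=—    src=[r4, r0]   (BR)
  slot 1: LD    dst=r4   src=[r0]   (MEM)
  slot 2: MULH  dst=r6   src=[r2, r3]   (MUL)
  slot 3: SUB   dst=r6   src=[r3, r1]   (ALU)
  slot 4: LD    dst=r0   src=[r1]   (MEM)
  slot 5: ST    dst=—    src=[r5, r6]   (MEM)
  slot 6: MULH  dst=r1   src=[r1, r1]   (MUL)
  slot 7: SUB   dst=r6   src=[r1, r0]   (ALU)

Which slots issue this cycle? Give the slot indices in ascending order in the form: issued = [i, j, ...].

issued = [0, 1, 2, 5]

slot 0 (BR): ISSUE — free A1,Mu1,Ld2,B0 rp5 wp2
slot 1 (MEM): ISSUE — free A1,Mu1,Ld1,B0 rp4 wp1
slot 2 (MUL): ISSUE — free A1,Mu0,Ld1,B0 rp2 wp0
slot 3 (ALU): stall WR_PORT — free A1,Mu0,Ld1,B0 rp2 wp0
slot 4 (MEM): stall WR_PORT — free A1,Mu0,Ld1,B0 rp2 wp0
slot 5 (MEM): ISSUE — free A1,Mu0,Ld0,B0 rp0 wp0
slot 6 (MUL): stall FU — free A1,Mu0,Ld0,B0 rp0 wp0
slot 7 (ALU): stall RD_PORT — free A1,Mu0,Ld0,B0 rp0 wp0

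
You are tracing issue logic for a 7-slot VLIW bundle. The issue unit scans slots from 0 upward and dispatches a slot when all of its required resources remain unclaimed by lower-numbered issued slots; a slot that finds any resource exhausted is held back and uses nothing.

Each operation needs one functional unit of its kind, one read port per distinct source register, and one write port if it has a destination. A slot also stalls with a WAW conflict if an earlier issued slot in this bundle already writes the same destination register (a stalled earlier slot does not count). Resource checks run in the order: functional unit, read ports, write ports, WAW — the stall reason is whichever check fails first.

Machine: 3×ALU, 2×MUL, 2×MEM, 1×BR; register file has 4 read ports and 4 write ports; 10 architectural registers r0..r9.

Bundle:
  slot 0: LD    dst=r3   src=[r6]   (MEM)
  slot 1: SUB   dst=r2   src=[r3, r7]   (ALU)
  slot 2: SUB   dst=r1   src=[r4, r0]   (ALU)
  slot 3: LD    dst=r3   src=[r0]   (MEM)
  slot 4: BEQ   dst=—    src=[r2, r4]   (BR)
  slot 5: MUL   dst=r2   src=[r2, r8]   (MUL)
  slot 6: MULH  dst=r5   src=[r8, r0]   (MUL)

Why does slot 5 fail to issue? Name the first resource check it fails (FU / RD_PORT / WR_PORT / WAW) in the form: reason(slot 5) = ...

reason(slot 5) = RD_PORT

#0 MEM src=r6 dispatched  <A:3 Mu:2 Ld:1 B:1 rd:3 wr:3>
#1 ALU src=r3,r7 dispatched  <A:2 Mu:2 Ld:1 B:1 rd:1 wr:2>
#2 ALU src=r4,r0 held:RD_PORT  <A:2 Mu:2 Ld:1 B:1 rd:1 wr:2>
#3 MEM src=r0 held:WAW  <A:2 Mu:2 Ld:1 B:1 rd:1 wr:2>
#4 BR src=r2,r4 held:RD_PORT  <A:2 Mu:2 Ld:1 B:1 rd:1 wr:2>
#5 MUL src=r2,r8 held:RD_PORT  <A:2 Mu:2 Ld:1 B:1 rd:1 wr:2>
#6 MUL src=r8,r0 held:RD_PORT  <A:2 Mu:2 Ld:1 B:1 rd:1 wr:2>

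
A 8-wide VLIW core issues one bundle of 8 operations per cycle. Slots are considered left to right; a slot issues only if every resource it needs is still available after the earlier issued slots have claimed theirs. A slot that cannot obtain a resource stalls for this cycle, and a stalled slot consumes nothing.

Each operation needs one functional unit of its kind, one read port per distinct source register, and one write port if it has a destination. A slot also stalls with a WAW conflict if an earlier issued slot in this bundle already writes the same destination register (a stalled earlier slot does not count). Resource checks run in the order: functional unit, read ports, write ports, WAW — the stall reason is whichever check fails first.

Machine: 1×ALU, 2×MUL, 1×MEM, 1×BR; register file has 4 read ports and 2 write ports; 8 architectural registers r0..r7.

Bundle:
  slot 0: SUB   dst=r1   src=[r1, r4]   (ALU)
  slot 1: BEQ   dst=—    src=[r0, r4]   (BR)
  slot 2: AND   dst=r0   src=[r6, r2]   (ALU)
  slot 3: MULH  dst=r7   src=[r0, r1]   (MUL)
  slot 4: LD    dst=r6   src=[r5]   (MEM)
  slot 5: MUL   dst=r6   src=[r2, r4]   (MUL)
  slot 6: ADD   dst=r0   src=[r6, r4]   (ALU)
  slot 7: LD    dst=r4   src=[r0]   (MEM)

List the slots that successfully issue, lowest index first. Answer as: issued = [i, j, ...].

issued = [0, 1]

(0) want 1×ALU +2rd +1wr — yes → AL0|MU2|ME1|BR1|rd2|wr1
(1) want 1×BR +2rd +0wr — yes → AL0|MU2|ME1|BR0|rd0|wr1
(2) want 1×ALU +2rd +1wr — FU → AL0|MU2|ME1|BR0|rd0|wr1
(3) want 1×MUL +2rd +1wr — RD_PORT → AL0|MU2|ME1|BR0|rd0|wr1
(4) want 1×MEM +1rd +1wr — RD_PORT → AL0|MU2|ME1|BR0|rd0|wr1
(5) want 1×MUL +2rd +1wr — RD_PORT → AL0|MU2|ME1|BR0|rd0|wr1
(6) want 1×ALU +2rd +1wr — FU → AL0|MU2|ME1|BR0|rd0|wr1
(7) want 1×MEM +1rd +1wr — RD_PORT → AL0|MU2|ME1|BR0|rd0|wr1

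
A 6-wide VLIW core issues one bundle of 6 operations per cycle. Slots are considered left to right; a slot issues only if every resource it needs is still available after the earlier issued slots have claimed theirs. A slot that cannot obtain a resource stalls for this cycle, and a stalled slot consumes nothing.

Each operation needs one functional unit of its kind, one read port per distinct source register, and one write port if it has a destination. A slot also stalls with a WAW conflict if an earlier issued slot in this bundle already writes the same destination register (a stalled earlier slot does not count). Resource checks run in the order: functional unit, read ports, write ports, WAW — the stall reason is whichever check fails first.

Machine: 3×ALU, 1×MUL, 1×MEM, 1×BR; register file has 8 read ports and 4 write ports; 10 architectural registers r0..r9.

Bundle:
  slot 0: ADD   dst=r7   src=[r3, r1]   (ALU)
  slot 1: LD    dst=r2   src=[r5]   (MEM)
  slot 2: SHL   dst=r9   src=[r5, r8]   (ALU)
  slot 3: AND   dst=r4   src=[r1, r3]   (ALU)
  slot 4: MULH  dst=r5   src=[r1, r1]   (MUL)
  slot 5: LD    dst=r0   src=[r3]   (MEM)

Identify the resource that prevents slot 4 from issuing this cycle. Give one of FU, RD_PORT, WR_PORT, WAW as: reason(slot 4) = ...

reason(slot 4) = WR_PORT

slot 0 (ALU): ISSUE — free A2,Mu1,Ld1,B1 rp6 wp3
slot 1 (MEM): ISSUE — free A2,Mu1,Ld0,B1 rp5 wp2
slot 2 (ALU): ISSUE — free A1,Mu1,Ld0,B1 rp3 wp1
slot 3 (ALU): ISSUE — free A0,Mu1,Ld0,B1 rp1 wp0
slot 4 (MUL): stall WR_PORT — free A0,Mu1,Ld0,B1 rp1 wp0
slot 5 (MEM): stall FU — free A0,Mu1,Ld0,B1 rp1 wp0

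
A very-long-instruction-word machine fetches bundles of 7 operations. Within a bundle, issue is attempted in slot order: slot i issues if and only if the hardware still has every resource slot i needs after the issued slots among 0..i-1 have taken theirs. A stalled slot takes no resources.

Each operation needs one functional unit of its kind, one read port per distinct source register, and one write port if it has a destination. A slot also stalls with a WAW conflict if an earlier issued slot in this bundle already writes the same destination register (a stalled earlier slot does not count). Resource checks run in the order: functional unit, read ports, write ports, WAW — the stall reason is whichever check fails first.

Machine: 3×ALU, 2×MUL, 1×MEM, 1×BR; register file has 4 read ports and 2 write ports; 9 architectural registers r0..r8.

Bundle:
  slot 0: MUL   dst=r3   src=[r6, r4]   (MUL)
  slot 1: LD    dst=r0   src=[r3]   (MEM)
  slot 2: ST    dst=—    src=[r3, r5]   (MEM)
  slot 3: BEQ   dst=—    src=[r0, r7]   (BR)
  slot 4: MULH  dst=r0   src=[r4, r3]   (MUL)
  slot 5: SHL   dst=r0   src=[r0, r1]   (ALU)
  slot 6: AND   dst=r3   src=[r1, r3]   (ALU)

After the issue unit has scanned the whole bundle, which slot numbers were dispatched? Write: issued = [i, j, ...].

slot 0 (MUL): ISSUE — free A3,Mu1,Ld1,B1 rp2 wp1
slot 1 (MEM): ISSUE — free A3,Mu1,Ld0,B1 rp1 wp0
slot 2 (MEM): stall FU — free A3,Mu1,Ld0,B1 rp1 wp0
slot 3 (BR): stall RD_PORT — free A3,Mu1,Ld0,B1 rp1 wp0
slot 4 (MUL): stall RD_PORT — free A3,Mu1,Ld0,B1 rp1 wp0
slot 5 (ALU): stall RD_PORT — free A3,Mu1,Ld0,B1 rp1 wp0
slot 6 (ALU): stall RD_PORT — free A3,Mu1,Ld0,B1 rp1 wp0

issued = [0, 1]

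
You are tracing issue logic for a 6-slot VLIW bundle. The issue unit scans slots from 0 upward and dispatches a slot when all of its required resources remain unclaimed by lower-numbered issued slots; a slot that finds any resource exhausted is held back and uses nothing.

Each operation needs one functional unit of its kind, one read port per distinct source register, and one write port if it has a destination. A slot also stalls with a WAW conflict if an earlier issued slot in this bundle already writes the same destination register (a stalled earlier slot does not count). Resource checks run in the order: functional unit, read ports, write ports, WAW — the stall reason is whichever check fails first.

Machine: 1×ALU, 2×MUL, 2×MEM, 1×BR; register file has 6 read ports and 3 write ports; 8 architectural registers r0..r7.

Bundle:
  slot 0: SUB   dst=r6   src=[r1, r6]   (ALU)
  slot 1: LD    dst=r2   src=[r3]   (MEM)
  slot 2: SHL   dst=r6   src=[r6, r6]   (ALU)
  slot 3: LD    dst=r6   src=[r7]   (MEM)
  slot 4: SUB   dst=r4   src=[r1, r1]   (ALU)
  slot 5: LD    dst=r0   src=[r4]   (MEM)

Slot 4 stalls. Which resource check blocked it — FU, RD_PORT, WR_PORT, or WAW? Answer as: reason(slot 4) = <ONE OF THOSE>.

reason(slot 4) = FU

(0) want 1×ALU +2rd +1wr — yes → AL0|MU2|ME2|BR1|rd4|wr2
(1) want 1×MEM +1rd +1wr — yes → AL0|MU2|ME1|BR1|rd3|wr1
(2) want 1×ALU +1rd +1wr — FU → AL0|MU2|ME1|BR1|rd3|wr1
(3) want 1×MEM +1rd +1wr — WAW → AL0|MU2|ME1|BR1|rd3|wr1
(4) want 1×ALU +1rd +1wr — FU → AL0|MU2|ME1|BR1|rd3|wr1
(5) want 1×MEM +1rd +1wr — yes → AL0|MU2|ME0|BR1|rd2|wr0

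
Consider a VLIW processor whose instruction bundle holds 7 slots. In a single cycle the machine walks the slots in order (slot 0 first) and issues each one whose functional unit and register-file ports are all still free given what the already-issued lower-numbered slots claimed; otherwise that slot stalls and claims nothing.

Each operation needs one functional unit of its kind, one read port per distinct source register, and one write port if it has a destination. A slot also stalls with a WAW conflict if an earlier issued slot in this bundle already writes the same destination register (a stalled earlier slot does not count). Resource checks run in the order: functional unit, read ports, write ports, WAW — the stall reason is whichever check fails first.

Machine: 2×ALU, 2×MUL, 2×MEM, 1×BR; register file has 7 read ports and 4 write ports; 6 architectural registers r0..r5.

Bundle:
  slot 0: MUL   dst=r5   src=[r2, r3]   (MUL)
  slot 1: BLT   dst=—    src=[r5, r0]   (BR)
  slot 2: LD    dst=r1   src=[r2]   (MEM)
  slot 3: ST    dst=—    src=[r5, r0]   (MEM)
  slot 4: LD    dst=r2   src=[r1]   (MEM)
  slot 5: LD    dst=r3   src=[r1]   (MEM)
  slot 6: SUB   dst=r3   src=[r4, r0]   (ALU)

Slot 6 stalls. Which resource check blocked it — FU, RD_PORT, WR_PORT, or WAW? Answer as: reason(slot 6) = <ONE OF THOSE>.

reason(slot 6) = RD_PORT

  0. MUL→r5 ⇒ go  {2A/1Mu/2Ld/1B | 5r 3w}
  1. BR ⇒ go  {2A/1Mu/2Ld/0B | 3r 3w}
  2. MEM→r1 ⇒ go  {2A/1Mu/1Ld/0B | 2r 2w}
  3. MEM ⇒ go  {2A/1Mu/0Ld/0B | 0r 2w}
  4. MEM→r2 ⇒ no(FU)  {2A/1Mu/0Ld/0B | 0r 2w}
  5. MEM→r3 ⇒ no(FU)  {2A/1Mu/0Ld/0B | 0r 2w}
  6. ALU→r3 ⇒ no(RD_PORT)  {2A/1Mu/0Ld/0B | 0r 2w}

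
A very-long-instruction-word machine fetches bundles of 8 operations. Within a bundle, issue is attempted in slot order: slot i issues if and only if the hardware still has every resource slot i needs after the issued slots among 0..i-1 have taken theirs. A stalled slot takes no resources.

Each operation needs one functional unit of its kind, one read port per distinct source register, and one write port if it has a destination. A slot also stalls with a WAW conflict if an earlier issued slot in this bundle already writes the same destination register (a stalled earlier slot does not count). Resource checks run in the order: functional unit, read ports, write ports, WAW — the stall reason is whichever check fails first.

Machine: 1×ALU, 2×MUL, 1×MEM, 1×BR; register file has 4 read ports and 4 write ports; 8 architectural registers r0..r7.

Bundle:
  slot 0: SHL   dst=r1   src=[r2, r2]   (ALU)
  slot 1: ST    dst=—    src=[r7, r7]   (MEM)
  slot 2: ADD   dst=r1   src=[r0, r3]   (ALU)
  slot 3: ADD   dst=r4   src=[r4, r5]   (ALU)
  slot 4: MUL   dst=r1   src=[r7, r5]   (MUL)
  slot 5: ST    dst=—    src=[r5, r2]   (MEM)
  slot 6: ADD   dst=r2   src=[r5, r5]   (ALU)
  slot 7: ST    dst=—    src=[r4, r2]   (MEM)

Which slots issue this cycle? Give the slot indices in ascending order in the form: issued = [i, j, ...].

#0 ALU src=r2,r2 dispatched  <A:0 Mu:2 Ld:1 B:1 rd:3 wr:3>
#1 MEM src=r7,r7 dispatched  <A:0 Mu:2 Ld:0 B:1 rd:2 wr:3>
#2 ALU src=r0,r3 held:FU  <A:0 Mu:2 Ld:0 B:1 rd:2 wr:3>
#3 ALU src=r4,r5 held:FU  <A:0 Mu:2 Ld:0 B:1 rd:2 wr:3>
#4 MUL src=r7,r5 held:WAW  <A:0 Mu:2 Ld:0 B:1 rd:2 wr:3>
#5 MEM src=r5,r2 held:FU  <A:0 Mu:2 Ld:0 B:1 rd:2 wr:3>
#6 ALU src=r5,r5 held:FU  <A:0 Mu:2 Ld:0 B:1 rd:2 wr:3>
#7 MEM src=r4,r2 held:FU  <A:0 Mu:2 Ld:0 B:1 rd:2 wr:3>

issued = [0, 1]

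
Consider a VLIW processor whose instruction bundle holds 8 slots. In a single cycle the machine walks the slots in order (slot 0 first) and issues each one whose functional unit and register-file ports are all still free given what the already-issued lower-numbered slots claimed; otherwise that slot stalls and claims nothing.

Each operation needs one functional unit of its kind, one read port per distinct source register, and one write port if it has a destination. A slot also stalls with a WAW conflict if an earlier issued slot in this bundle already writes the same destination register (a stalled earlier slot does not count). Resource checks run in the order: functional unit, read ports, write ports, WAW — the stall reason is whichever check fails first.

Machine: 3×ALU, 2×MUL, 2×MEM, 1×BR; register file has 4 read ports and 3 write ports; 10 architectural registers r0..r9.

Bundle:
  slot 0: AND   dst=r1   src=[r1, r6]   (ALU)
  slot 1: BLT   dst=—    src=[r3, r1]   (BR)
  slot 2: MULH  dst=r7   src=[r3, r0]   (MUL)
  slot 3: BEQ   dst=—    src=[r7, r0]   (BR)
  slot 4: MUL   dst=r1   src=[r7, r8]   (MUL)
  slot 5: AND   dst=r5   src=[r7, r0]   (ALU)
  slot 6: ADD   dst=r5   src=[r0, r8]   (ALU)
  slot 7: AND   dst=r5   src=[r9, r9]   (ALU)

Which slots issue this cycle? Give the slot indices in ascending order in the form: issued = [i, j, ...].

slot 0 (ALU): ISSUE — free A2,Mu2,Ld2,B1 rp2 wp2
slot 1 (BR): ISSUE — free A2,Mu2,Ld2,B0 rp0 wp2
slot 2 (MUL): stall RD_PORT — free A2,Mu2,Ld2,B0 rp0 wp2
slot 3 (BR): stall FU — free A2,Mu2,Ld2,B0 rp0 wp2
slot 4 (MUL): stall RD_PORT — free A2,Mu2,Ld2,B0 rp0 wp2
slot 5 (ALU): stall RD_PORT — free A2,Mu2,Ld2,B0 rp0 wp2
slot 6 (ALU): stall RD_PORT — free A2,Mu2,Ld2,B0 rp0 wp2
slot 7 (ALU): stall RD_PORT — free A2,Mu2,Ld2,B0 rp0 wp2

issued = [0, 1]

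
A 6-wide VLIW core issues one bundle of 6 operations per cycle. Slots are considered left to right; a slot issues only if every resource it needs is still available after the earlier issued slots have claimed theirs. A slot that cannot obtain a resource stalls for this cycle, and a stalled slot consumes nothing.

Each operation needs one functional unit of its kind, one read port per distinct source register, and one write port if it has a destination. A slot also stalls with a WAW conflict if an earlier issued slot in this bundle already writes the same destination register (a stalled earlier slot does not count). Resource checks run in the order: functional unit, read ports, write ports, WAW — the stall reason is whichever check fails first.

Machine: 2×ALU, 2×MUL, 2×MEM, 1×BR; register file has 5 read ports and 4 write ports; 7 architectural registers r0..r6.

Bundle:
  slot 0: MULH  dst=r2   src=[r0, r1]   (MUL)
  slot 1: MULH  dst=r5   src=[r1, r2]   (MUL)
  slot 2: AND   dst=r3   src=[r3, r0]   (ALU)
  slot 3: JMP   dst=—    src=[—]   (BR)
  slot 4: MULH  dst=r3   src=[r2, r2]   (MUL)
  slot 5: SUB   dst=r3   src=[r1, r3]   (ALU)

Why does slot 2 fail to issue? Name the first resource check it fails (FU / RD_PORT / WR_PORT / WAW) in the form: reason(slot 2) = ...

#0 MUL src=r0,r1 dispatched  <A:2 Mu:1 Ld:2 B:1 rd:3 wr:3>
#1 MUL src=r1,r2 dispatched  <A:2 Mu:0 Ld:2 B:1 rd:1 wr:2>
#2 ALU src=r3,r0 held:RD_PORT  <A:2 Mu:0 Ld:2 B:1 rd:1 wr:2>
#3 BR src=- dispatched  <A:2 Mu:0 Ld:2 B:0 rd:1 wr:2>
#4 MUL src=r2,r2 held:FU  <A:2 Mu:0 Ld:2 B:0 rd:1 wr:2>
#5 ALU src=r1,r3 held:RD_PORT  <A:2 Mu:0 Ld:2 B:0 rd:1 wr:2>

reason(slot 2) = RD_PORT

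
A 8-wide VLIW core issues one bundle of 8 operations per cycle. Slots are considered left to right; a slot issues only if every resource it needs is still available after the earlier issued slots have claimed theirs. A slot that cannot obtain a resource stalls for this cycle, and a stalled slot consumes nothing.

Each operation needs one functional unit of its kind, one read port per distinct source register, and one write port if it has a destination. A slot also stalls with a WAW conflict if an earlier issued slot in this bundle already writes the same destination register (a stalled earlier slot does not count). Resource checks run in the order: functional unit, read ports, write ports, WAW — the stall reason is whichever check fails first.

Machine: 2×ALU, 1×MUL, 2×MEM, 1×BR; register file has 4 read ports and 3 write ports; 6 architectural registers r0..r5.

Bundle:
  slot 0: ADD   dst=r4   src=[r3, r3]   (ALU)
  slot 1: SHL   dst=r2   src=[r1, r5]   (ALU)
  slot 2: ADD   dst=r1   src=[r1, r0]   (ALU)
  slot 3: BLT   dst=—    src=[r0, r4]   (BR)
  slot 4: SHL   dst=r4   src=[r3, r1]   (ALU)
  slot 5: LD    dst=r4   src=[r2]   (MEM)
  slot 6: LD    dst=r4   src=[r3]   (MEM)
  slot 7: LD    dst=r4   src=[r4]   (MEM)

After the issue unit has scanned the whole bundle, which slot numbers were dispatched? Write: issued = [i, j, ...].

issued = [0, 1]

(0) want 1×ALU +1rd +1wr — yes → AL1|MU1|ME2|BR1|rd3|wr2
(1) want 1×ALU +2rd +1wr — yes → AL0|MU1|ME2|BR1|rd1|wr1
(2) want 1×ALU +2rd +1wr — FU → AL0|MU1|ME2|BR1|rd1|wr1
(3) want 1×BR +2rd +0wr — RD_PORT → AL0|MU1|ME2|BR1|rd1|wr1
(4) want 1×ALU +2rd +1wr — FU → AL0|MU1|ME2|BR1|rd1|wr1
(5) want 1×MEM +1rd +1wr — WAW → AL0|MU1|ME2|BR1|rd1|wr1
(6) want 1×MEM +1rd +1wr — WAW → AL0|MU1|ME2|BR1|rd1|wr1
(7) want 1×MEM +1rd +1wr — WAW → AL0|MU1|ME2|BR1|rd1|wr1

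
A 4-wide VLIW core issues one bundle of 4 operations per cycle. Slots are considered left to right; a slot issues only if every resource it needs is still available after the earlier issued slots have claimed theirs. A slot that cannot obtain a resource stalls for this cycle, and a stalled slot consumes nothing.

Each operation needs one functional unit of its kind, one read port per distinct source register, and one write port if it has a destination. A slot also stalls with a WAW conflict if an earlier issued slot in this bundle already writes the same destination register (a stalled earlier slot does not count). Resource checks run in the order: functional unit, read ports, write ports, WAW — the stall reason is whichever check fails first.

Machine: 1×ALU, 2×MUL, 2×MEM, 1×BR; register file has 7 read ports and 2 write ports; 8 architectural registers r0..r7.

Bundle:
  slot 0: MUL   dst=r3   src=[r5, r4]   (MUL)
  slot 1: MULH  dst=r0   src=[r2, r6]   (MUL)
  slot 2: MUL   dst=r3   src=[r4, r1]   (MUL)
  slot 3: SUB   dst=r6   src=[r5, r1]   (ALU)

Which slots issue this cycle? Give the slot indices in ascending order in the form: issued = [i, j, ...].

issued = [0, 1]

(0) want 1×MUL +2rd +1wr — yes → AL1|MU1|ME2|BR1|rd5|wr1
(1) want 1×MUL +2rd +1wr — yes → AL1|MU0|ME2|BR1|rd3|wr0
(2) want 1×MUL +2rd +1wr — FU → AL1|MU0|ME2|BR1|rd3|wr0
(3) want 1×ALU +2rd +1wr — WR_PORT → AL1|MU0|ME2|BR1|rd3|wr0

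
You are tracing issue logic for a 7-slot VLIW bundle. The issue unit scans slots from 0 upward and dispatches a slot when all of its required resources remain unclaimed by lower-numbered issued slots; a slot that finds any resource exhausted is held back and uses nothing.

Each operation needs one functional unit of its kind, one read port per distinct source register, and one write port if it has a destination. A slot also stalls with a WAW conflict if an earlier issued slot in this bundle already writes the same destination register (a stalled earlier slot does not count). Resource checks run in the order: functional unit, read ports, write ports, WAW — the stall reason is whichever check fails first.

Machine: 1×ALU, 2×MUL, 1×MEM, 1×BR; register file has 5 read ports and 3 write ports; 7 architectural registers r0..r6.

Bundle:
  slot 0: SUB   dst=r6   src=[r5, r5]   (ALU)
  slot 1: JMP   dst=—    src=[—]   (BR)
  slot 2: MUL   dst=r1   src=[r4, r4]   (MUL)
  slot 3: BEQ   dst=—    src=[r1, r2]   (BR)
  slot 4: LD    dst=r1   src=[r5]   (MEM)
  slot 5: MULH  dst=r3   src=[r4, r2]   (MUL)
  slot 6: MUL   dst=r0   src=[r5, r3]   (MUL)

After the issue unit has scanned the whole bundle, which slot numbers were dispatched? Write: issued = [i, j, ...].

issued = [0, 1, 2, 5]

slot 0 (ALU): ISSUE — free A0,Mu2,Ld1,B1 rp4 wp2
slot 1 (BR): ISSUE — free A0,Mu2,Ld1,B0 rp4 wp2
slot 2 (MUL): ISSUE — free A0,Mu1,Ld1,B0 rp3 wp1
slot 3 (BR): stall FU — free A0,Mu1,Ld1,B0 rp3 wp1
slot 4 (MEM): stall WAW — free A0,Mu1,Ld1,B0 rp3 wp1
slot 5 (MUL): ISSUE — free A0,Mu0,Ld1,B0 rp1 wp0
slot 6 (MUL): stall FU — free A0,Mu0,Ld1,B0 rp1 wp0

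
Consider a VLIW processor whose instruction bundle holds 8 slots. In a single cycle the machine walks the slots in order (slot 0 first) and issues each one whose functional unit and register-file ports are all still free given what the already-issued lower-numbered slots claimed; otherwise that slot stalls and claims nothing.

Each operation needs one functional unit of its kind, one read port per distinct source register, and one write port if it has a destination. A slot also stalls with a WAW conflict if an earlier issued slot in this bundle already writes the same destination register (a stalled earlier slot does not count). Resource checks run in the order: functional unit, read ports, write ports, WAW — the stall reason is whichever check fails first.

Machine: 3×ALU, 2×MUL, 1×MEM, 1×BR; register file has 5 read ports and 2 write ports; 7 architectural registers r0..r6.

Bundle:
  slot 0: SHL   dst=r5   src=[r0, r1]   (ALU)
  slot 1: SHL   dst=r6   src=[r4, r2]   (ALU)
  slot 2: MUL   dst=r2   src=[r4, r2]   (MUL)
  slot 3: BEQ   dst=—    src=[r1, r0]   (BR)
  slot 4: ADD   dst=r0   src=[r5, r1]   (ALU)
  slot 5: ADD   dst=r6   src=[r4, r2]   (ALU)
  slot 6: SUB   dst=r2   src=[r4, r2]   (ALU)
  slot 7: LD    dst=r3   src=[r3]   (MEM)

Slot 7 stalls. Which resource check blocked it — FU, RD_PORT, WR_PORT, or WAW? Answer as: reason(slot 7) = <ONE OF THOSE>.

reason(slot 7) = WR_PORT

slot 0 (ALU): ISSUE — free A2,Mu2,Ld1,B1 rp3 wp1
slot 1 (ALU): ISSUE — free A1,Mu2,Ld1,B1 rp1 wp0
slot 2 (MUL): stall RD_PORT — free A1,Mu2,Ld1,B1 rp1 wp0
slot 3 (BR): stall RD_PORT — free A1,Mu2,Ld1,B1 rp1 wp0
slot 4 (ALU): stall RD_PORT — free A1,Mu2,Ld1,B1 rp1 wp0
slot 5 (ALU): stall RD_PORT — free A1,Mu2,Ld1,B1 rp1 wp0
slot 6 (ALU): stall RD_PORT — free A1,Mu2,Ld1,B1 rp1 wp0
slot 7 (MEM): stall WR_PORT — free A1,Mu2,Ld1,B1 rp1 wp0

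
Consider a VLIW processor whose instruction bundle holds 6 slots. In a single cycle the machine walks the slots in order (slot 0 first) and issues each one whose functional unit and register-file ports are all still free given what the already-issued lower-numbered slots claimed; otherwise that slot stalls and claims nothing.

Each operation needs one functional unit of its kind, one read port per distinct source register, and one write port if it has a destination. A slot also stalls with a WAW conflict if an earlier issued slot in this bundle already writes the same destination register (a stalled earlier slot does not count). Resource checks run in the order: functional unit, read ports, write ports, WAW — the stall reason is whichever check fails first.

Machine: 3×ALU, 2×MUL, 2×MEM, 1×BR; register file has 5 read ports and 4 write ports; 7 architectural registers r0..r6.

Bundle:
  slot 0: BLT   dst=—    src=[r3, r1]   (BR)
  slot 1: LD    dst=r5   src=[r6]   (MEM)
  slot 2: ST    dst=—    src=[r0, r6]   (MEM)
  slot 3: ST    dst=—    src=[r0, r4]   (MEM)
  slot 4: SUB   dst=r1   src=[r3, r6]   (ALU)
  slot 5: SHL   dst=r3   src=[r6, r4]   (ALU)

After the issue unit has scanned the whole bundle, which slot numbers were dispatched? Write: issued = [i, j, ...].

issued = [0, 1, 2]

  0. BR ⇒ go  {3A/2Mu/2Ld/0B | 3r 4w}
  1. MEM→r5 ⇒ go  {3A/2Mu/1Ld/0B | 2r 3w}
  2. MEM ⇒ go  {3A/2Mu/0Ld/0B | 0r 3w}
  3. MEM ⇒ no(FU)  {3A/2Mu/0Ld/0B | 0r 3w}
  4. ALU→r1 ⇒ no(RD_PORT)  {3A/2Mu/0Ld/0B | 0r 3w}
  5. ALU→r3 ⇒ no(RD_PORT)  {3A/2Mu/0Ld/0B | 0r 3w}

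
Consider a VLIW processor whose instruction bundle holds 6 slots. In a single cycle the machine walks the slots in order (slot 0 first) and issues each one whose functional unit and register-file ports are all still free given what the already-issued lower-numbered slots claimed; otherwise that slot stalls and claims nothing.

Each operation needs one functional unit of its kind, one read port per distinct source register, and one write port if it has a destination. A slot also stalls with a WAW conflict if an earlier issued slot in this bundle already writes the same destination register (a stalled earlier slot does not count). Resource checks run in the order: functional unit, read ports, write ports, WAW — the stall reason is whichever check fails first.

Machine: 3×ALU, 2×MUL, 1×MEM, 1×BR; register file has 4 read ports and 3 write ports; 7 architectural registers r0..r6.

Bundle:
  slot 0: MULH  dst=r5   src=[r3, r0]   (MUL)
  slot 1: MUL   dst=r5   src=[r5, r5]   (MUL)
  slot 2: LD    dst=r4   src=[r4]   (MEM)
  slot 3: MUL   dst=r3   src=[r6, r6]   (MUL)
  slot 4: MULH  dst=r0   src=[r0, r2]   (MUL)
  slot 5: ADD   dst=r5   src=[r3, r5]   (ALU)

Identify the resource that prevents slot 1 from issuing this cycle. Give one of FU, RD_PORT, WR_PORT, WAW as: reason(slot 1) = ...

reason(slot 1) = WAW

  0. MUL→r5 ⇒ go  {3A/1Mu/1Ld/1B | 2r 2w}
  1. MUL→r5 ⇒ no(WAW)  {3A/1Mu/1Ld/1B | 2r 2w}
  2. MEM→r4 ⇒ go  {3A/1Mu/0Ld/1B | 1r 1w}
  3. MUL→r3 ⇒ go  {3A/0Mu/0Ld/1B | 0r 0w}
  4. MUL→r0 ⇒ no(FU)  {3A/0Mu/0Ld/1B | 0r 0w}
  5. ALU→r5 ⇒ no(RD_PORT)  {3A/0Mu/0Ld/1B | 0r 0w}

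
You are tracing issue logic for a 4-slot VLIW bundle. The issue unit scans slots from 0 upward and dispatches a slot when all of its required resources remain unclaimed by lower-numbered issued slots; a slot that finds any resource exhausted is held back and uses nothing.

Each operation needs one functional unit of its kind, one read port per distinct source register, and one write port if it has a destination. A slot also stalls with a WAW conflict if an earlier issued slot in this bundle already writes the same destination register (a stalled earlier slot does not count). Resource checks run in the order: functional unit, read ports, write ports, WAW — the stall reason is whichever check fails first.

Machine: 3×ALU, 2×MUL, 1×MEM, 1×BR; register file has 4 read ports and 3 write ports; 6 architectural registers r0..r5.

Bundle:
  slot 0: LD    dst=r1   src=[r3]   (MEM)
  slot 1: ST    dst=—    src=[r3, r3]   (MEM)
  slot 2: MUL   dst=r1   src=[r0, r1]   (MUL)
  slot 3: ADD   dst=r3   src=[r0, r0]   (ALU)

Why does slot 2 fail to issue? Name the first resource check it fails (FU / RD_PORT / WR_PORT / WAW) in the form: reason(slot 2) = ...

reason(slot 2) = WAW

slot 0 (MEM): ISSUE — free A3,Mu2,Ld0,B1 rp3 wp2
slot 1 (MEM): stall FU — free A3,Mu2,Ld0,B1 rp3 wp2
slot 2 (MUL): stall WAW — free A3,Mu2,Ld0,B1 rp3 wp2
slot 3 (ALU): ISSUE — free A2,Mu2,Ld0,B1 rp2 wp1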